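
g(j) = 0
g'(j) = 0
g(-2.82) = 0.00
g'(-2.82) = 0.00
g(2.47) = 0.00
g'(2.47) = 0.00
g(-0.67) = 0.00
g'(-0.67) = 0.00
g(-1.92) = 0.00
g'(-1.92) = 0.00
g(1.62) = 0.00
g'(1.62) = 0.00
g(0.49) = 0.00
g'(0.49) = 0.00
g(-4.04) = 0.00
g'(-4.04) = 0.00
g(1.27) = 0.00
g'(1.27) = 0.00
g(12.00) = 0.00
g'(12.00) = 0.00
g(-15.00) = 0.00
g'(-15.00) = 0.00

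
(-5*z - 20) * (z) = -5*z^2 - 20*z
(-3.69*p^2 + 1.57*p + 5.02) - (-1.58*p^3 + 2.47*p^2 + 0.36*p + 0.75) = 1.58*p^3 - 6.16*p^2 + 1.21*p + 4.27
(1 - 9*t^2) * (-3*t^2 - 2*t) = 27*t^4 + 18*t^3 - 3*t^2 - 2*t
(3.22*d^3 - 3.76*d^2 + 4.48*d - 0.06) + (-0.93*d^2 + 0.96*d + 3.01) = 3.22*d^3 - 4.69*d^2 + 5.44*d + 2.95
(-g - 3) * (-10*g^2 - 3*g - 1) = 10*g^3 + 33*g^2 + 10*g + 3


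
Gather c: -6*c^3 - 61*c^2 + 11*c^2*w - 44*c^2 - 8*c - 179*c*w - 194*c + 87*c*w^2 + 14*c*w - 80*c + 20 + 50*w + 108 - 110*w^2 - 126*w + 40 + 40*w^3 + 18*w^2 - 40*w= -6*c^3 + c^2*(11*w - 105) + c*(87*w^2 - 165*w - 282) + 40*w^3 - 92*w^2 - 116*w + 168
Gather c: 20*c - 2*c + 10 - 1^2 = 18*c + 9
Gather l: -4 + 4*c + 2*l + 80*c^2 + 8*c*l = 80*c^2 + 4*c + l*(8*c + 2) - 4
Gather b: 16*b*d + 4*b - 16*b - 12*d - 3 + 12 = b*(16*d - 12) - 12*d + 9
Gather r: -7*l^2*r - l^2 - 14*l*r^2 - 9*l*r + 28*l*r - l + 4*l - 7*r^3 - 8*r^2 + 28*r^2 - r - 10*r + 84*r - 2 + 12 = -l^2 + 3*l - 7*r^3 + r^2*(20 - 14*l) + r*(-7*l^2 + 19*l + 73) + 10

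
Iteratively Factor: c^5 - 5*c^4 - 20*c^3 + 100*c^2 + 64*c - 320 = (c + 4)*(c^4 - 9*c^3 + 16*c^2 + 36*c - 80) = (c - 2)*(c + 4)*(c^3 - 7*c^2 + 2*c + 40) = (c - 2)*(c + 2)*(c + 4)*(c^2 - 9*c + 20) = (c - 4)*(c - 2)*(c + 2)*(c + 4)*(c - 5)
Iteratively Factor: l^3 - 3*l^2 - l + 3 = (l - 1)*(l^2 - 2*l - 3) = (l - 3)*(l - 1)*(l + 1)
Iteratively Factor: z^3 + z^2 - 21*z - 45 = (z - 5)*(z^2 + 6*z + 9) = (z - 5)*(z + 3)*(z + 3)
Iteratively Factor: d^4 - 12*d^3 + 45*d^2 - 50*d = (d - 2)*(d^3 - 10*d^2 + 25*d) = (d - 5)*(d - 2)*(d^2 - 5*d) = d*(d - 5)*(d - 2)*(d - 5)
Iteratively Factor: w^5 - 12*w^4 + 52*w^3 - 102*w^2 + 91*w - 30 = (w - 3)*(w^4 - 9*w^3 + 25*w^2 - 27*w + 10) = (w - 3)*(w - 1)*(w^3 - 8*w^2 + 17*w - 10) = (w - 5)*(w - 3)*(w - 1)*(w^2 - 3*w + 2) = (w - 5)*(w - 3)*(w - 2)*(w - 1)*(w - 1)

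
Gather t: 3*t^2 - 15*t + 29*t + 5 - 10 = 3*t^2 + 14*t - 5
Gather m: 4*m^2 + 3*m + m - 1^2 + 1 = 4*m^2 + 4*m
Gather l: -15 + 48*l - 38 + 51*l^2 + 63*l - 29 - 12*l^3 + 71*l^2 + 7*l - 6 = -12*l^3 + 122*l^2 + 118*l - 88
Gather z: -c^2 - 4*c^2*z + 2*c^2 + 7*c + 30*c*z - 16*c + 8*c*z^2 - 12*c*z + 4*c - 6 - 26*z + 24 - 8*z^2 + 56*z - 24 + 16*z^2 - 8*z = c^2 - 5*c + z^2*(8*c + 8) + z*(-4*c^2 + 18*c + 22) - 6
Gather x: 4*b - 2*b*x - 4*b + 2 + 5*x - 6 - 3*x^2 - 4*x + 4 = -3*x^2 + x*(1 - 2*b)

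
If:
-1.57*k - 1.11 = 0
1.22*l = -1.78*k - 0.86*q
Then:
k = -0.71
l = 1.03153388326198 - 0.704918032786885*q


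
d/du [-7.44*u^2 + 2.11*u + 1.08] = 2.11 - 14.88*u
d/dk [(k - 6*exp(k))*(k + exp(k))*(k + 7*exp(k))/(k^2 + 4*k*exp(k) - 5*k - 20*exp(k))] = (-(k - 6*exp(k))*(k + exp(k))*(k + 7*exp(k))*(4*k*exp(k) + 2*k - 16*exp(k) - 5) + ((k - 6*exp(k))*(k + exp(k))*(7*exp(k) + 1) + (k - 6*exp(k))*(k + 7*exp(k))*(exp(k) + 1) - (k + exp(k))*(k + 7*exp(k))*(6*exp(k) - 1))*(k^2 + 4*k*exp(k) - 5*k - 20*exp(k)))/(k^2 + 4*k*exp(k) - 5*k - 20*exp(k))^2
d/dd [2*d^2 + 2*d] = 4*d + 2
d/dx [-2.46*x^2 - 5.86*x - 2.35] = -4.92*x - 5.86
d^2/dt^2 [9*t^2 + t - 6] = 18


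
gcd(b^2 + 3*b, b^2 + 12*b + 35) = 1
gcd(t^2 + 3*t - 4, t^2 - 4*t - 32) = t + 4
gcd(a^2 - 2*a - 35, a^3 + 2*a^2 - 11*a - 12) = 1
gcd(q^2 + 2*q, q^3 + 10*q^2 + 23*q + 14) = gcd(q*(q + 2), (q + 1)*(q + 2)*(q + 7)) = q + 2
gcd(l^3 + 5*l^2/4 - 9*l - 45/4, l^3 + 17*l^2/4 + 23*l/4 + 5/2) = l + 5/4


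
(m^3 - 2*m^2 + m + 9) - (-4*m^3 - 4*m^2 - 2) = 5*m^3 + 2*m^2 + m + 11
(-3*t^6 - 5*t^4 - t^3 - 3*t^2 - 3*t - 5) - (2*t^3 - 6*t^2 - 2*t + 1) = -3*t^6 - 5*t^4 - 3*t^3 + 3*t^2 - t - 6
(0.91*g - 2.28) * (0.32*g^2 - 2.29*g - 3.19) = 0.2912*g^3 - 2.8135*g^2 + 2.3183*g + 7.2732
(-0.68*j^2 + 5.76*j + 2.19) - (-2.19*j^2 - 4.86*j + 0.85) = 1.51*j^2 + 10.62*j + 1.34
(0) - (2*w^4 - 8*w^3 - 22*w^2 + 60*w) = -2*w^4 + 8*w^3 + 22*w^2 - 60*w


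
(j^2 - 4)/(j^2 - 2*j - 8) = (j - 2)/(j - 4)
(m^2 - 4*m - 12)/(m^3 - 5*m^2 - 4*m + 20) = (m - 6)/(m^2 - 7*m + 10)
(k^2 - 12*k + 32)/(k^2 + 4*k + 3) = (k^2 - 12*k + 32)/(k^2 + 4*k + 3)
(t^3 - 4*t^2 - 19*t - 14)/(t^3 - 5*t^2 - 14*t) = (t + 1)/t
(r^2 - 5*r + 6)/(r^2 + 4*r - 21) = (r - 2)/(r + 7)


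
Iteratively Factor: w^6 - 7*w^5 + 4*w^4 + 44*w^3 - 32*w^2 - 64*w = (w)*(w^5 - 7*w^4 + 4*w^3 + 44*w^2 - 32*w - 64) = w*(w + 1)*(w^4 - 8*w^3 + 12*w^2 + 32*w - 64) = w*(w - 4)*(w + 1)*(w^3 - 4*w^2 - 4*w + 16) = w*(w - 4)*(w + 1)*(w + 2)*(w^2 - 6*w + 8) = w*(w - 4)^2*(w + 1)*(w + 2)*(w - 2)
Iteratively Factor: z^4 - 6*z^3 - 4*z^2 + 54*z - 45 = (z - 5)*(z^3 - z^2 - 9*z + 9) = (z - 5)*(z + 3)*(z^2 - 4*z + 3) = (z - 5)*(z - 1)*(z + 3)*(z - 3)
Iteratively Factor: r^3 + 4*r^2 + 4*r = (r + 2)*(r^2 + 2*r) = (r + 2)^2*(r)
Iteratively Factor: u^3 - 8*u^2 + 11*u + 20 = (u - 4)*(u^2 - 4*u - 5) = (u - 4)*(u + 1)*(u - 5)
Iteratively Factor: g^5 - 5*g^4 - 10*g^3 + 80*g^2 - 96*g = (g + 4)*(g^4 - 9*g^3 + 26*g^2 - 24*g) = (g - 4)*(g + 4)*(g^3 - 5*g^2 + 6*g) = (g - 4)*(g - 2)*(g + 4)*(g^2 - 3*g) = (g - 4)*(g - 3)*(g - 2)*(g + 4)*(g)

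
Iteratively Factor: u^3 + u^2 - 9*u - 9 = (u + 1)*(u^2 - 9) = (u - 3)*(u + 1)*(u + 3)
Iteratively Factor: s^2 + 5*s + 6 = (s + 3)*(s + 2)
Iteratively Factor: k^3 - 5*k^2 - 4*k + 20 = (k + 2)*(k^2 - 7*k + 10) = (k - 5)*(k + 2)*(k - 2)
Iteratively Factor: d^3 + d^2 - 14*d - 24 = (d + 3)*(d^2 - 2*d - 8) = (d - 4)*(d + 3)*(d + 2)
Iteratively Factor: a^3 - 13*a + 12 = (a + 4)*(a^2 - 4*a + 3) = (a - 1)*(a + 4)*(a - 3)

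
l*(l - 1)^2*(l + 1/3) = l^4 - 5*l^3/3 + l^2/3 + l/3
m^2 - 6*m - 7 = (m - 7)*(m + 1)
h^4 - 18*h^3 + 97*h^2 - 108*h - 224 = (h - 8)*(h - 7)*(h - 4)*(h + 1)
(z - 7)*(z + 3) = z^2 - 4*z - 21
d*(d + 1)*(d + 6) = d^3 + 7*d^2 + 6*d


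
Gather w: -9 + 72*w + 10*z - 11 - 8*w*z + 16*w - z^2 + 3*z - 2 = w*(88 - 8*z) - z^2 + 13*z - 22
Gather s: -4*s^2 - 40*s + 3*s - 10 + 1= -4*s^2 - 37*s - 9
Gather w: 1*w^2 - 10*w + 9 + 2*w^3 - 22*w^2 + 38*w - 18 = 2*w^3 - 21*w^2 + 28*w - 9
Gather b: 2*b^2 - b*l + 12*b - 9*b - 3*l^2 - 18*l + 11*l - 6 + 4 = 2*b^2 + b*(3 - l) - 3*l^2 - 7*l - 2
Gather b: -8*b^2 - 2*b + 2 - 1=-8*b^2 - 2*b + 1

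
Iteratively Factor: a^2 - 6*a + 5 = (a - 5)*(a - 1)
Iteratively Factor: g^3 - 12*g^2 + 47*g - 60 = (g - 5)*(g^2 - 7*g + 12) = (g - 5)*(g - 4)*(g - 3)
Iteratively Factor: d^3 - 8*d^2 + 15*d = (d - 3)*(d^2 - 5*d) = d*(d - 3)*(d - 5)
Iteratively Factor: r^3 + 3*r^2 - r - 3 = (r - 1)*(r^2 + 4*r + 3) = (r - 1)*(r + 3)*(r + 1)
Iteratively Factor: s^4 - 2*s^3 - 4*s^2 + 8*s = (s)*(s^3 - 2*s^2 - 4*s + 8) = s*(s - 2)*(s^2 - 4) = s*(s - 2)^2*(s + 2)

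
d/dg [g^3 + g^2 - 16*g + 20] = 3*g^2 + 2*g - 16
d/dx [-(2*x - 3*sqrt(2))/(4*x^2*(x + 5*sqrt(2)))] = (x^2 + sqrt(2)*x/4 - 15)/(x^3*(x^2 + 10*sqrt(2)*x + 50))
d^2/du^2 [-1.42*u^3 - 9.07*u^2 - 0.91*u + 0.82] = -8.52*u - 18.14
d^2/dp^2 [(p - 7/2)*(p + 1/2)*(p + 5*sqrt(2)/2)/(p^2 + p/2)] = -35*sqrt(2)/(2*p^3)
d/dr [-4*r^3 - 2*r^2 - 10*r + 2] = -12*r^2 - 4*r - 10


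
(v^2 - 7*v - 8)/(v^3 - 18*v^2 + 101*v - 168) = (v + 1)/(v^2 - 10*v + 21)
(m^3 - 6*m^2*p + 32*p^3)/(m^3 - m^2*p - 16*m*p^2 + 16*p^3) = (-m^2 + 2*m*p + 8*p^2)/(-m^2 - 3*m*p + 4*p^2)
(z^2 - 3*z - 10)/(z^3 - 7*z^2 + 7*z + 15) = (z + 2)/(z^2 - 2*z - 3)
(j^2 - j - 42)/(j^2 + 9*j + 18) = (j - 7)/(j + 3)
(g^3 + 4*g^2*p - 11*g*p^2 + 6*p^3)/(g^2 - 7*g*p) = (g^3 + 4*g^2*p - 11*g*p^2 + 6*p^3)/(g*(g - 7*p))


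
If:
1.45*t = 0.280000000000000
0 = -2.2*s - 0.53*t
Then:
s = -0.05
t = 0.19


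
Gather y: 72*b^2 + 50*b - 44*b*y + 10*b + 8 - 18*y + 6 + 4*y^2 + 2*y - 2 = 72*b^2 + 60*b + 4*y^2 + y*(-44*b - 16) + 12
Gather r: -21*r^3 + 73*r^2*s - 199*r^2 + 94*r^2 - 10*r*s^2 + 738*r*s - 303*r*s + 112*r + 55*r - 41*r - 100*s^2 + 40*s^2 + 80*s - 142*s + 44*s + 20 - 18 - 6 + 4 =-21*r^3 + r^2*(73*s - 105) + r*(-10*s^2 + 435*s + 126) - 60*s^2 - 18*s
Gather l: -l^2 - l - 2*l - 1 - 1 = -l^2 - 3*l - 2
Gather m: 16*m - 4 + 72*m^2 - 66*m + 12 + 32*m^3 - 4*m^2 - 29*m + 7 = 32*m^3 + 68*m^2 - 79*m + 15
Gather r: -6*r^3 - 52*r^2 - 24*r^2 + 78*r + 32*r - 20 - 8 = -6*r^3 - 76*r^2 + 110*r - 28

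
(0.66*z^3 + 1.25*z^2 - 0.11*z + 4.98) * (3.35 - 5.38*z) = -3.5508*z^4 - 4.514*z^3 + 4.7793*z^2 - 27.1609*z + 16.683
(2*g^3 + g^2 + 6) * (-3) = -6*g^3 - 3*g^2 - 18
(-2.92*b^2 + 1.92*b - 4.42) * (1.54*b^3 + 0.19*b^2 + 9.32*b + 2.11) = -4.4968*b^5 + 2.402*b^4 - 33.6564*b^3 + 10.8934*b^2 - 37.1432*b - 9.3262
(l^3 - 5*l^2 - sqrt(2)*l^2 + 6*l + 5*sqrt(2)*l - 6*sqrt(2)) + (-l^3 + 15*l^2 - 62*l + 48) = -sqrt(2)*l^2 + 10*l^2 - 56*l + 5*sqrt(2)*l - 6*sqrt(2) + 48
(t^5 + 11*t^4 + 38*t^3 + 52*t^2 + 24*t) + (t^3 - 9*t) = t^5 + 11*t^4 + 39*t^3 + 52*t^2 + 15*t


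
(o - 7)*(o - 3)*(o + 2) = o^3 - 8*o^2 + o + 42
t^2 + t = t*(t + 1)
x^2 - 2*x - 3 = (x - 3)*(x + 1)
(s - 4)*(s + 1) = s^2 - 3*s - 4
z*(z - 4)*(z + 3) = z^3 - z^2 - 12*z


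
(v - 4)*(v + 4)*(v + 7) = v^3 + 7*v^2 - 16*v - 112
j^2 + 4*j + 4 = (j + 2)^2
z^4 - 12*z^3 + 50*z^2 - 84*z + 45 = (z - 5)*(z - 3)^2*(z - 1)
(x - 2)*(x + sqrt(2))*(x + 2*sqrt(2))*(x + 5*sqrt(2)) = x^4 - 2*x^3 + 8*sqrt(2)*x^3 - 16*sqrt(2)*x^2 + 34*x^2 - 68*x + 20*sqrt(2)*x - 40*sqrt(2)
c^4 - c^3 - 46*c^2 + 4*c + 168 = (c - 7)*(c - 2)*(c + 2)*(c + 6)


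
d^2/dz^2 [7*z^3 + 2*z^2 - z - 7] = 42*z + 4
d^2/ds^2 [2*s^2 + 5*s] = 4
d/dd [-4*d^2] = -8*d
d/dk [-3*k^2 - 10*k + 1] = -6*k - 10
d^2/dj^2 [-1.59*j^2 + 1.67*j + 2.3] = -3.18000000000000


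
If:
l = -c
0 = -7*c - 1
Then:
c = -1/7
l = 1/7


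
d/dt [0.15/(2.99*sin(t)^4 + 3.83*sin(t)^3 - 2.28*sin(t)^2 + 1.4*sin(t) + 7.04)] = (-1.794*sin(t)^3 - 1.7235*sin(t)^2 + 0.684*sin(t) - 0.21)*cos(t)/(2.99*sin(t)^4 + 3.83*sin(t)^3 - 2.28*sin(t)^2 + 1.4*sin(t) + 7.04)^2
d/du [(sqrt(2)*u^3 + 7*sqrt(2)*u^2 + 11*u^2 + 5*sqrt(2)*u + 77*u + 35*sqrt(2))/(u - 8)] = (2*sqrt(2)*u^3 - 17*sqrt(2)*u^2 + 11*u^2 - 176*u - 112*sqrt(2)*u - 616 - 75*sqrt(2))/(u^2 - 16*u + 64)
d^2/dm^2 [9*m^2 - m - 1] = 18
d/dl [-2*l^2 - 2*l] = -4*l - 2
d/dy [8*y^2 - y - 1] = 16*y - 1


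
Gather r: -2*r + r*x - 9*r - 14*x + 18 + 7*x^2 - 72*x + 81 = r*(x - 11) + 7*x^2 - 86*x + 99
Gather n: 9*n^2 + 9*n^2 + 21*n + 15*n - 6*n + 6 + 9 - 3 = 18*n^2 + 30*n + 12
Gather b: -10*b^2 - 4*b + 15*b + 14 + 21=-10*b^2 + 11*b + 35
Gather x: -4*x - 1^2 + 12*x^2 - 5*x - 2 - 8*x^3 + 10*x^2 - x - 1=-8*x^3 + 22*x^2 - 10*x - 4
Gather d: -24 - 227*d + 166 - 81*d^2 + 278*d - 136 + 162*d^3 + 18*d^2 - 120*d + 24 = 162*d^3 - 63*d^2 - 69*d + 30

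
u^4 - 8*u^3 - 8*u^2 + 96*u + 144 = (u - 6)^2*(u + 2)^2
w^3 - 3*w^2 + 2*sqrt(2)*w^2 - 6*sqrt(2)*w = w*(w - 3)*(w + 2*sqrt(2))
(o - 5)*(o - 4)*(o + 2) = o^3 - 7*o^2 + 2*o + 40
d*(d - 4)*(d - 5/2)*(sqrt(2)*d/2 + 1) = sqrt(2)*d^4/2 - 13*sqrt(2)*d^3/4 + d^3 - 13*d^2/2 + 5*sqrt(2)*d^2 + 10*d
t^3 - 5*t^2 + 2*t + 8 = (t - 4)*(t - 2)*(t + 1)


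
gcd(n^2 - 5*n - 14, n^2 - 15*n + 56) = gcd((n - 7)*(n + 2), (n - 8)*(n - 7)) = n - 7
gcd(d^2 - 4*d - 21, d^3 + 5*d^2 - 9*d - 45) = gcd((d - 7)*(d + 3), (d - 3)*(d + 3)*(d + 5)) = d + 3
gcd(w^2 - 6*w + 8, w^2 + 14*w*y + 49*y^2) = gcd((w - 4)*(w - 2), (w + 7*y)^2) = 1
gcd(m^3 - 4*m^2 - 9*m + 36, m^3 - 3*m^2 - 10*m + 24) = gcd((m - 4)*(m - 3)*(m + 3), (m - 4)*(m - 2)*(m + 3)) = m^2 - m - 12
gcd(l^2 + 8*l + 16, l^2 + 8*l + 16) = l^2 + 8*l + 16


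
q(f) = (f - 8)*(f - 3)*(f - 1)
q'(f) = (f - 8)*(f - 3) + (f - 8)*(f - 1) + (f - 3)*(f - 1)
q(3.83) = -9.79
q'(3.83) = -12.91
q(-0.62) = -50.55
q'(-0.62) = 51.03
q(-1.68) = -121.41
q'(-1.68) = 83.79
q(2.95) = 0.49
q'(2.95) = -9.69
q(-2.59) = -212.52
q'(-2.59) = 117.28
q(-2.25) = -174.89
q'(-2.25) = 104.19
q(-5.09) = -644.92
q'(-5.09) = 234.88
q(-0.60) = -49.54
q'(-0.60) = 50.48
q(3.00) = 0.00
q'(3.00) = -10.00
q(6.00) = -30.00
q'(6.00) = -1.00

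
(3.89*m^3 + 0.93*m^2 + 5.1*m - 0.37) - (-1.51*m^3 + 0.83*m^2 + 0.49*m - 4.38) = 5.4*m^3 + 0.1*m^2 + 4.61*m + 4.01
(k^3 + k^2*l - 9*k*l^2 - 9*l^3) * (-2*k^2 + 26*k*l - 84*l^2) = -2*k^5 + 24*k^4*l - 40*k^3*l^2 - 300*k^2*l^3 + 522*k*l^4 + 756*l^5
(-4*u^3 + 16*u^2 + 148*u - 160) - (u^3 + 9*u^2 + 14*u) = -5*u^3 + 7*u^2 + 134*u - 160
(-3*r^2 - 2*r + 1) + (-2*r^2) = -5*r^2 - 2*r + 1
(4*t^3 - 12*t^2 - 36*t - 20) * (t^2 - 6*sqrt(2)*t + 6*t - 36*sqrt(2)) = 4*t^5 - 24*sqrt(2)*t^4 + 12*t^4 - 108*t^3 - 72*sqrt(2)*t^3 - 236*t^2 + 648*sqrt(2)*t^2 - 120*t + 1416*sqrt(2)*t + 720*sqrt(2)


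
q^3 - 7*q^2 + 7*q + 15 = (q - 5)*(q - 3)*(q + 1)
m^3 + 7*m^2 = m^2*(m + 7)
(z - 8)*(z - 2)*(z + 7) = z^3 - 3*z^2 - 54*z + 112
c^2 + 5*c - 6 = (c - 1)*(c + 6)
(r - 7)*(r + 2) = r^2 - 5*r - 14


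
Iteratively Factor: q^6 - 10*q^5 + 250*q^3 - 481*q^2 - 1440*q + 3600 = (q - 4)*(q^5 - 6*q^4 - 24*q^3 + 154*q^2 + 135*q - 900) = (q - 4)*(q + 4)*(q^4 - 10*q^3 + 16*q^2 + 90*q - 225) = (q - 5)*(q - 4)*(q + 4)*(q^3 - 5*q^2 - 9*q + 45) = (q - 5)^2*(q - 4)*(q + 4)*(q^2 - 9) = (q - 5)^2*(q - 4)*(q - 3)*(q + 4)*(q + 3)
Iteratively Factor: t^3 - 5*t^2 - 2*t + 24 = (t - 3)*(t^2 - 2*t - 8) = (t - 3)*(t + 2)*(t - 4)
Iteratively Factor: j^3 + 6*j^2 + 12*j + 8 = (j + 2)*(j^2 + 4*j + 4) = (j + 2)^2*(j + 2)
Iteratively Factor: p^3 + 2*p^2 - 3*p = (p + 3)*(p^2 - p) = p*(p + 3)*(p - 1)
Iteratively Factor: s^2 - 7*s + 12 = (s - 3)*(s - 4)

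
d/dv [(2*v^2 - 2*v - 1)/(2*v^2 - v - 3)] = (2*v^2 - 8*v + 5)/(4*v^4 - 4*v^3 - 11*v^2 + 6*v + 9)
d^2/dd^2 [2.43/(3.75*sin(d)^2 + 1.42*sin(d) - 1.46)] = (-136.6875*sin(d)^4 - 38.81925*sin(d)^3 + 146.914398*sin(d)^2 + 72.600624*sin(d) + 36.408204)/(3.75*sin(d)^2 + 1.42*sin(d) - 1.46)^3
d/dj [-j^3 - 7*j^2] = j*(-3*j - 14)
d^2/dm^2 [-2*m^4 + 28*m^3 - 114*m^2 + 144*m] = -24*m^2 + 168*m - 228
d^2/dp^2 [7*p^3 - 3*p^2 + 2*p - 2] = 42*p - 6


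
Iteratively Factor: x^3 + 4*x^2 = (x)*(x^2 + 4*x) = x^2*(x + 4)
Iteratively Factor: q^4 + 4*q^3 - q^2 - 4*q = (q + 4)*(q^3 - q) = q*(q + 4)*(q^2 - 1) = q*(q - 1)*(q + 4)*(q + 1)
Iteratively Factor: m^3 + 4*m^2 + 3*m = (m + 3)*(m^2 + m) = m*(m + 3)*(m + 1)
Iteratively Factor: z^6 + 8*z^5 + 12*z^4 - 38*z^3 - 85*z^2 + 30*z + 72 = (z + 3)*(z^5 + 5*z^4 - 3*z^3 - 29*z^2 + 2*z + 24) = (z + 3)^2*(z^4 + 2*z^3 - 9*z^2 - 2*z + 8) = (z + 3)^2*(z + 4)*(z^3 - 2*z^2 - z + 2) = (z - 1)*(z + 3)^2*(z + 4)*(z^2 - z - 2) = (z - 1)*(z + 1)*(z + 3)^2*(z + 4)*(z - 2)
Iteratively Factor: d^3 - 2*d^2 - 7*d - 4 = (d + 1)*(d^2 - 3*d - 4) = (d + 1)^2*(d - 4)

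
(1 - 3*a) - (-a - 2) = 3 - 2*a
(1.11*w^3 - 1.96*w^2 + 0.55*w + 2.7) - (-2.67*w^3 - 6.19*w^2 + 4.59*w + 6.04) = 3.78*w^3 + 4.23*w^2 - 4.04*w - 3.34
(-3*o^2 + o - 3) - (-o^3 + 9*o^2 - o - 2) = o^3 - 12*o^2 + 2*o - 1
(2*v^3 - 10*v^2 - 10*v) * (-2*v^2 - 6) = -4*v^5 + 20*v^4 + 8*v^3 + 60*v^2 + 60*v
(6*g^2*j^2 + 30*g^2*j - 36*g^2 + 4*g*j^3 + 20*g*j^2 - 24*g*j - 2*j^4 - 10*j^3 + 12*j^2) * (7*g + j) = 42*g^3*j^2 + 210*g^3*j - 252*g^3 + 34*g^2*j^3 + 170*g^2*j^2 - 204*g^2*j - 10*g*j^4 - 50*g*j^3 + 60*g*j^2 - 2*j^5 - 10*j^4 + 12*j^3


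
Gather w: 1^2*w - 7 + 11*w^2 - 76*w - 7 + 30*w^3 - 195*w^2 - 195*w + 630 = 30*w^3 - 184*w^2 - 270*w + 616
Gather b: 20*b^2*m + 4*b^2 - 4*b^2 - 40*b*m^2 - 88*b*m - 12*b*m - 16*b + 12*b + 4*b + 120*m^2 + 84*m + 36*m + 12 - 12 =20*b^2*m + b*(-40*m^2 - 100*m) + 120*m^2 + 120*m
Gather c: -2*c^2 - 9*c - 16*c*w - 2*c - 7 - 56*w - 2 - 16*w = -2*c^2 + c*(-16*w - 11) - 72*w - 9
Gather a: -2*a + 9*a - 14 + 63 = 7*a + 49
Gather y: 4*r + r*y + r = r*y + 5*r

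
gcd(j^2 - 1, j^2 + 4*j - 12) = 1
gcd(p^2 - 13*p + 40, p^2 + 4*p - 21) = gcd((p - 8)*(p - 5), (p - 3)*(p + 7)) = 1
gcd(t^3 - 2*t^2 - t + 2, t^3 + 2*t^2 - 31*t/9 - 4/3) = 1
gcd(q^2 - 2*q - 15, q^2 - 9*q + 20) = q - 5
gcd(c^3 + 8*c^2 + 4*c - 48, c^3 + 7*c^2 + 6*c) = c + 6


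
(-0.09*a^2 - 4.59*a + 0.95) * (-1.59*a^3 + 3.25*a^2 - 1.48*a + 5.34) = 0.1431*a^5 + 7.0056*a^4 - 16.2948*a^3 + 9.4001*a^2 - 25.9166*a + 5.073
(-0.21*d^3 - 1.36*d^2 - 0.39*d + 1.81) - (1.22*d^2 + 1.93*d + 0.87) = -0.21*d^3 - 2.58*d^2 - 2.32*d + 0.94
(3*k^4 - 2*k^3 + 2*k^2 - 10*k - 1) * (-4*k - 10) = -12*k^5 - 22*k^4 + 12*k^3 + 20*k^2 + 104*k + 10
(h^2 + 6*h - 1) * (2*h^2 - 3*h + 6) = 2*h^4 + 9*h^3 - 14*h^2 + 39*h - 6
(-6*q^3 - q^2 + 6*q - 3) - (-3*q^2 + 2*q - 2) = -6*q^3 + 2*q^2 + 4*q - 1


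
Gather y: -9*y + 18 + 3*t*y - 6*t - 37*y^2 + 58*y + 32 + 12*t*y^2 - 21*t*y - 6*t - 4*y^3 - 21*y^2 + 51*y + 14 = -12*t - 4*y^3 + y^2*(12*t - 58) + y*(100 - 18*t) + 64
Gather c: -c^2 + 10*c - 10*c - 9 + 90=81 - c^2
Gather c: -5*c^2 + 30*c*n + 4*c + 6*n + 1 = -5*c^2 + c*(30*n + 4) + 6*n + 1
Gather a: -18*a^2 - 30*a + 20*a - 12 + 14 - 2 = -18*a^2 - 10*a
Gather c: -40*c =-40*c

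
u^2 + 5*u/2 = u*(u + 5/2)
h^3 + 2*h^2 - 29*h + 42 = (h - 3)*(h - 2)*(h + 7)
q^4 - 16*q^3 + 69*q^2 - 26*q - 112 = (q - 8)*(q - 7)*(q - 2)*(q + 1)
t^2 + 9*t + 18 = (t + 3)*(t + 6)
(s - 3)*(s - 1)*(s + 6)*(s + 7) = s^4 + 9*s^3 - 7*s^2 - 129*s + 126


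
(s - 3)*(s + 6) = s^2 + 3*s - 18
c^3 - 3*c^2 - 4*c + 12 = (c - 3)*(c - 2)*(c + 2)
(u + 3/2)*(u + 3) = u^2 + 9*u/2 + 9/2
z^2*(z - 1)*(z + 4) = z^4 + 3*z^3 - 4*z^2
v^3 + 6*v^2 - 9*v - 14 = (v - 2)*(v + 1)*(v + 7)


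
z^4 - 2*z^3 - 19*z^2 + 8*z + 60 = (z - 5)*(z - 2)*(z + 2)*(z + 3)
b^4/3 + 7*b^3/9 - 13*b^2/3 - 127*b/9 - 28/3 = (b/3 + 1)*(b - 4)*(b + 1)*(b + 7/3)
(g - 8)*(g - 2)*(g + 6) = g^3 - 4*g^2 - 44*g + 96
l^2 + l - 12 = (l - 3)*(l + 4)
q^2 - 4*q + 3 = (q - 3)*(q - 1)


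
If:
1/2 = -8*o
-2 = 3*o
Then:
No Solution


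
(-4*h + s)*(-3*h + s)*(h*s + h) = 12*h^3*s + 12*h^3 - 7*h^2*s^2 - 7*h^2*s + h*s^3 + h*s^2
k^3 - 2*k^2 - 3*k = k*(k - 3)*(k + 1)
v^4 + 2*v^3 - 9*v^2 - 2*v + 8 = (v - 2)*(v - 1)*(v + 1)*(v + 4)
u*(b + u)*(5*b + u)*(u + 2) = 5*b^2*u^2 + 10*b^2*u + 6*b*u^3 + 12*b*u^2 + u^4 + 2*u^3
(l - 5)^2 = l^2 - 10*l + 25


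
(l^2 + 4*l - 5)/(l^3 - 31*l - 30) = (l - 1)/(l^2 - 5*l - 6)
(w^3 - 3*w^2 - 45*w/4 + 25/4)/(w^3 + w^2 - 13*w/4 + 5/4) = (w - 5)/(w - 1)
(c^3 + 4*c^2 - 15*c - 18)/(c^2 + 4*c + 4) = (c^3 + 4*c^2 - 15*c - 18)/(c^2 + 4*c + 4)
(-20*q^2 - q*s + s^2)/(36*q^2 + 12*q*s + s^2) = (-20*q^2 - q*s + s^2)/(36*q^2 + 12*q*s + s^2)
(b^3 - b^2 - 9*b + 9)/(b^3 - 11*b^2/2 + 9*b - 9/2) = 2*(b + 3)/(2*b - 3)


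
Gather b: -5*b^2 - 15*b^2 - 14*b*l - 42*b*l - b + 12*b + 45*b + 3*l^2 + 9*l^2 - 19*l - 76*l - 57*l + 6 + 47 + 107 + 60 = -20*b^2 + b*(56 - 56*l) + 12*l^2 - 152*l + 220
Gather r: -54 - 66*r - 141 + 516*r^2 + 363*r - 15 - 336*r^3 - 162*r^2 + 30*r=-336*r^3 + 354*r^2 + 327*r - 210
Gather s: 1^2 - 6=-5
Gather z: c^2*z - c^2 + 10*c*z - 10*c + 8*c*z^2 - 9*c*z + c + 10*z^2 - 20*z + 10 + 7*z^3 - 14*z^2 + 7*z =-c^2 - 9*c + 7*z^3 + z^2*(8*c - 4) + z*(c^2 + c - 13) + 10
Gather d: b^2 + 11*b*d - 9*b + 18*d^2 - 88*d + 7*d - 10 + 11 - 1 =b^2 - 9*b + 18*d^2 + d*(11*b - 81)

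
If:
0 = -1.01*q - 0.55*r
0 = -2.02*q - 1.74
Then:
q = -0.86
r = 1.58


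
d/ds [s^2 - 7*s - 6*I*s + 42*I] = 2*s - 7 - 6*I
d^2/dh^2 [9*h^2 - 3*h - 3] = 18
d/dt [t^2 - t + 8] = 2*t - 1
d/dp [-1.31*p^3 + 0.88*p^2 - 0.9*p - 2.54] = -3.93*p^2 + 1.76*p - 0.9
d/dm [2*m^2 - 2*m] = 4*m - 2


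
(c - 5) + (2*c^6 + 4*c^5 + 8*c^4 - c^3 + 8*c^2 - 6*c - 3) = 2*c^6 + 4*c^5 + 8*c^4 - c^3 + 8*c^2 - 5*c - 8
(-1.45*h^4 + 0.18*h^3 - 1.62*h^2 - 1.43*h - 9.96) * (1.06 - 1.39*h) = 2.0155*h^5 - 1.7872*h^4 + 2.4426*h^3 + 0.2705*h^2 + 12.3286*h - 10.5576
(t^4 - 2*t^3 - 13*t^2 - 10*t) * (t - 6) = t^5 - 8*t^4 - t^3 + 68*t^2 + 60*t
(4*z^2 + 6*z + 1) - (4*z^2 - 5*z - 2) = 11*z + 3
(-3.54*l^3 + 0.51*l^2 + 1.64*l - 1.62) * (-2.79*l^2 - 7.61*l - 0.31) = 9.8766*l^5 + 25.5165*l^4 - 7.3593*l^3 - 8.1187*l^2 + 11.8198*l + 0.5022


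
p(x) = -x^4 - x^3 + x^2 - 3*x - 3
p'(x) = -4*x^3 - 3*x^2 + 2*x - 3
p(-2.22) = -4.76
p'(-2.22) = 21.54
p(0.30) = -3.85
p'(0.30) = -2.78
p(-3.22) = -57.09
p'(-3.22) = 93.00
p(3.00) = -111.00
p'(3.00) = -132.00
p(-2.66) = -19.19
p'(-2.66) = 45.74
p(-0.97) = 0.88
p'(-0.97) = -4.11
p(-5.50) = -704.94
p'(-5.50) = 560.75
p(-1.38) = 2.05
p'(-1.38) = -0.96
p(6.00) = -1497.00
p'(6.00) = -963.00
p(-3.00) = -39.00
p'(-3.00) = 72.00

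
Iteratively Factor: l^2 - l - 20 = (l + 4)*(l - 5)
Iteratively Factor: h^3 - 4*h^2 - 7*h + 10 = (h - 1)*(h^2 - 3*h - 10) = (h - 1)*(h + 2)*(h - 5)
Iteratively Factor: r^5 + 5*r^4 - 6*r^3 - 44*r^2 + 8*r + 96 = (r + 3)*(r^4 + 2*r^3 - 12*r^2 - 8*r + 32) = (r + 2)*(r + 3)*(r^3 - 12*r + 16) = (r - 2)*(r + 2)*(r + 3)*(r^2 + 2*r - 8) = (r - 2)*(r + 2)*(r + 3)*(r + 4)*(r - 2)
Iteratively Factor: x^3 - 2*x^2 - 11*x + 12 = (x - 1)*(x^2 - x - 12) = (x - 1)*(x + 3)*(x - 4)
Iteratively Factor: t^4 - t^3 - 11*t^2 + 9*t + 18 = (t - 3)*(t^3 + 2*t^2 - 5*t - 6) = (t - 3)*(t + 1)*(t^2 + t - 6) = (t - 3)*(t + 1)*(t + 3)*(t - 2)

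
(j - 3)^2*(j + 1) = j^3 - 5*j^2 + 3*j + 9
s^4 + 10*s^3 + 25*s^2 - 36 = (s - 1)*(s + 2)*(s + 3)*(s + 6)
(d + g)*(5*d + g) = 5*d^2 + 6*d*g + g^2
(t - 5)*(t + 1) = t^2 - 4*t - 5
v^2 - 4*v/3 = v*(v - 4/3)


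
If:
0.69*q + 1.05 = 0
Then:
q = -1.52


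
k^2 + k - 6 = (k - 2)*(k + 3)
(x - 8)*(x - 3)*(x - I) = x^3 - 11*x^2 - I*x^2 + 24*x + 11*I*x - 24*I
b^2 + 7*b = b*(b + 7)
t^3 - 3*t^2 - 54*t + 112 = (t - 8)*(t - 2)*(t + 7)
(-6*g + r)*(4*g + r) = -24*g^2 - 2*g*r + r^2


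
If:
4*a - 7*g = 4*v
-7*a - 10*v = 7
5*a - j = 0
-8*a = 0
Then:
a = 0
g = 2/5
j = 0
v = -7/10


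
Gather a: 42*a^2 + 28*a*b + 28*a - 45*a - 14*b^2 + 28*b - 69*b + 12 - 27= 42*a^2 + a*(28*b - 17) - 14*b^2 - 41*b - 15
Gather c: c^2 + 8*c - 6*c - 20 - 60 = c^2 + 2*c - 80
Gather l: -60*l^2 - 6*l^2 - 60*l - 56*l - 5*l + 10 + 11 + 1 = -66*l^2 - 121*l + 22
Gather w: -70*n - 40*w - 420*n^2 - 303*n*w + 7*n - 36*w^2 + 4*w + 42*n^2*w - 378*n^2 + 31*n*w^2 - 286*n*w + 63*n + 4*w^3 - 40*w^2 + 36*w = -798*n^2 + 4*w^3 + w^2*(31*n - 76) + w*(42*n^2 - 589*n)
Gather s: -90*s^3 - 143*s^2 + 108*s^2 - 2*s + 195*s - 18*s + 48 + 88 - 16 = -90*s^3 - 35*s^2 + 175*s + 120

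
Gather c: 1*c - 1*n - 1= c - n - 1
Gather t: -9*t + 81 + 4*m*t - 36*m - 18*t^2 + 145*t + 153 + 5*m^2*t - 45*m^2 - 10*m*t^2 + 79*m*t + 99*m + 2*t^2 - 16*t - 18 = -45*m^2 + 63*m + t^2*(-10*m - 16) + t*(5*m^2 + 83*m + 120) + 216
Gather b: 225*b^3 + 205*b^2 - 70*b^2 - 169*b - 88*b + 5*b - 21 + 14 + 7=225*b^3 + 135*b^2 - 252*b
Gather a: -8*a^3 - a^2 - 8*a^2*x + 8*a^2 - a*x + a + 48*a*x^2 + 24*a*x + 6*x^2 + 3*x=-8*a^3 + a^2*(7 - 8*x) + a*(48*x^2 + 23*x + 1) + 6*x^2 + 3*x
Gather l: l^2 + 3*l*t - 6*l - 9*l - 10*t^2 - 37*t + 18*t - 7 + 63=l^2 + l*(3*t - 15) - 10*t^2 - 19*t + 56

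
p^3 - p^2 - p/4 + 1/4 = (p - 1)*(p - 1/2)*(p + 1/2)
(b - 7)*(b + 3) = b^2 - 4*b - 21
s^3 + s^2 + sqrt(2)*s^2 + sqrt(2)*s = s*(s + 1)*(s + sqrt(2))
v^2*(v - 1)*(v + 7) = v^4 + 6*v^3 - 7*v^2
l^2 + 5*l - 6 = (l - 1)*(l + 6)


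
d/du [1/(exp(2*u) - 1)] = -1/(2*sinh(u)^2)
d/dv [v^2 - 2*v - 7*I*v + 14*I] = 2*v - 2 - 7*I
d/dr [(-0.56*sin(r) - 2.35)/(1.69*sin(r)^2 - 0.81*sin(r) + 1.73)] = (0.9464*sin(r)^2 + 7.943*sin(r) - 2.8723)*cos(r)/(2.8561*sin(r)^4 - 2.7378*sin(r)^3 + 6.5035*sin(r)^2 - 2.8026*sin(r) + 2.9929)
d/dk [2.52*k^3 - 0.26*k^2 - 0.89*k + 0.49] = 7.56*k^2 - 0.52*k - 0.89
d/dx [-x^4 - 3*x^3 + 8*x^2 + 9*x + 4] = -4*x^3 - 9*x^2 + 16*x + 9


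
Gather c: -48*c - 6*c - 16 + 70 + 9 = 63 - 54*c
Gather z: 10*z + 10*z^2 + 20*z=10*z^2 + 30*z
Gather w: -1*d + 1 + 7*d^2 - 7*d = 7*d^2 - 8*d + 1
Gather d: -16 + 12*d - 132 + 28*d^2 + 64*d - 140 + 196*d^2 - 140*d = 224*d^2 - 64*d - 288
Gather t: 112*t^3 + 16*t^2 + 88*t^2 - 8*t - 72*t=112*t^3 + 104*t^2 - 80*t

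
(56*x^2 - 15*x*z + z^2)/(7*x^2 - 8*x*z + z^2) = (8*x - z)/(x - z)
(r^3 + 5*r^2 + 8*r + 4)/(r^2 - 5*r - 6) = (r^2 + 4*r + 4)/(r - 6)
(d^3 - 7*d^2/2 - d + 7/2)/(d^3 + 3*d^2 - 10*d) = (d^3 - 7*d^2/2 - d + 7/2)/(d*(d^2 + 3*d - 10))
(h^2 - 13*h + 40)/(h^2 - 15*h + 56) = (h - 5)/(h - 7)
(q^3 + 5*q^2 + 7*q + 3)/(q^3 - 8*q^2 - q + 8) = (q^2 + 4*q + 3)/(q^2 - 9*q + 8)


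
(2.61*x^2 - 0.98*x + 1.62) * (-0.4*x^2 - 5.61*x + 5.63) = -1.044*x^4 - 14.2501*x^3 + 19.5441*x^2 - 14.6056*x + 9.1206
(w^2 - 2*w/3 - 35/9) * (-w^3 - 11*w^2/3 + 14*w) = -w^5 - 3*w^4 + 61*w^3/3 + 133*w^2/27 - 490*w/9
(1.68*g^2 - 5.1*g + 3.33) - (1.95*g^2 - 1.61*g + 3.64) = -0.27*g^2 - 3.49*g - 0.31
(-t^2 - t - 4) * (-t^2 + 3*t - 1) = t^4 - 2*t^3 + 2*t^2 - 11*t + 4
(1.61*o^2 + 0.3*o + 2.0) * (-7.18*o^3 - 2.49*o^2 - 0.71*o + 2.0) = -11.5598*o^5 - 6.1629*o^4 - 16.2501*o^3 - 1.973*o^2 - 0.82*o + 4.0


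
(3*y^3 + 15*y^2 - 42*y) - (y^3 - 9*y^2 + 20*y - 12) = 2*y^3 + 24*y^2 - 62*y + 12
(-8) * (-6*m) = 48*m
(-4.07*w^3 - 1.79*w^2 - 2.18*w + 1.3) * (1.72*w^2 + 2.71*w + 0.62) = -7.0004*w^5 - 14.1085*w^4 - 11.1239*w^3 - 4.7816*w^2 + 2.1714*w + 0.806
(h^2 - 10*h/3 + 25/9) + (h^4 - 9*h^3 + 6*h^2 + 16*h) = h^4 - 9*h^3 + 7*h^2 + 38*h/3 + 25/9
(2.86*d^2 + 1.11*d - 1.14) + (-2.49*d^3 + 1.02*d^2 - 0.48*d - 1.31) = -2.49*d^3 + 3.88*d^2 + 0.63*d - 2.45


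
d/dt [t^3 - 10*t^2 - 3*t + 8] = 3*t^2 - 20*t - 3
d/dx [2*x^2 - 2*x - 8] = 4*x - 2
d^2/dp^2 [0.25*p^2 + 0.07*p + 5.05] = 0.500000000000000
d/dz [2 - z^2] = -2*z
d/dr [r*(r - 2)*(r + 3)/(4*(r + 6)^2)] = (r^3 + 18*r^2 + 18*r - 36)/(4*(r^3 + 18*r^2 + 108*r + 216))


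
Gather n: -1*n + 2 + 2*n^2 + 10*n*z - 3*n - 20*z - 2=2*n^2 + n*(10*z - 4) - 20*z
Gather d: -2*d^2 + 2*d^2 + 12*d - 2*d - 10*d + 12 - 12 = 0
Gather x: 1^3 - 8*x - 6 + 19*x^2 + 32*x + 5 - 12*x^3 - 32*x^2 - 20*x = -12*x^3 - 13*x^2 + 4*x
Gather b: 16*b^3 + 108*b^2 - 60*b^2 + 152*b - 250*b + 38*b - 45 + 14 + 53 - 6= 16*b^3 + 48*b^2 - 60*b + 16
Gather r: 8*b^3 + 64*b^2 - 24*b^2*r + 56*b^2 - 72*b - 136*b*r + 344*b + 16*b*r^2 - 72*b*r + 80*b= 8*b^3 + 120*b^2 + 16*b*r^2 + 352*b + r*(-24*b^2 - 208*b)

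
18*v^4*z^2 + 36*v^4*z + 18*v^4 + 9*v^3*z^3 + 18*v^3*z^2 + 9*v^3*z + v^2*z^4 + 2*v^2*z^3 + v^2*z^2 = (3*v + z)*(6*v + z)*(v*z + v)^2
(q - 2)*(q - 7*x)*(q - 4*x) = q^3 - 11*q^2*x - 2*q^2 + 28*q*x^2 + 22*q*x - 56*x^2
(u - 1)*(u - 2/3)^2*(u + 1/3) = u^4 - 2*u^3 + u^2 + 4*u/27 - 4/27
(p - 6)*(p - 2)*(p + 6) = p^3 - 2*p^2 - 36*p + 72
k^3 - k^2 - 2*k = k*(k - 2)*(k + 1)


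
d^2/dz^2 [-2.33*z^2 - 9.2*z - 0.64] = -4.66000000000000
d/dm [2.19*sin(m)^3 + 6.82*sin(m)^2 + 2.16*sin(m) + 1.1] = (6.57*sin(m)^2 + 13.64*sin(m) + 2.16)*cos(m)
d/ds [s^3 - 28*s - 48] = 3*s^2 - 28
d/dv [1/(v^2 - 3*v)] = (3 - 2*v)/(v^2*(v - 3)^2)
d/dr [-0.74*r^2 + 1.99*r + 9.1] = 1.99 - 1.48*r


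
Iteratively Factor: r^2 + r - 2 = (r - 1)*(r + 2)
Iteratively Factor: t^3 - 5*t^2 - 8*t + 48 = (t + 3)*(t^2 - 8*t + 16) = (t - 4)*(t + 3)*(t - 4)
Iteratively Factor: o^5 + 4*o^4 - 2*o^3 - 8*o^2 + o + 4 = (o - 1)*(o^4 + 5*o^3 + 3*o^2 - 5*o - 4) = (o - 1)*(o + 4)*(o^3 + o^2 - o - 1) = (o - 1)^2*(o + 4)*(o^2 + 2*o + 1) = (o - 1)^2*(o + 1)*(o + 4)*(o + 1)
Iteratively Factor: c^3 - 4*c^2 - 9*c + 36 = (c - 4)*(c^2 - 9) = (c - 4)*(c + 3)*(c - 3)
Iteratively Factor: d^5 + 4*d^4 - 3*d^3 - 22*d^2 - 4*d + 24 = (d + 2)*(d^4 + 2*d^3 - 7*d^2 - 8*d + 12) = (d + 2)*(d + 3)*(d^3 - d^2 - 4*d + 4) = (d - 2)*(d + 2)*(d + 3)*(d^2 + d - 2) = (d - 2)*(d + 2)^2*(d + 3)*(d - 1)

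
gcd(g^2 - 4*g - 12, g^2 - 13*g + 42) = g - 6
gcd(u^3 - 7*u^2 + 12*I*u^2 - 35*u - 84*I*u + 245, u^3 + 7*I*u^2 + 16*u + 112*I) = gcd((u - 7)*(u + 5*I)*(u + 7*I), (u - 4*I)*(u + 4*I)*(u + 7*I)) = u + 7*I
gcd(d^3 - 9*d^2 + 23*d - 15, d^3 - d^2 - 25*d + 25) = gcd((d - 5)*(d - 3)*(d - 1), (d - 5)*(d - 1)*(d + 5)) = d^2 - 6*d + 5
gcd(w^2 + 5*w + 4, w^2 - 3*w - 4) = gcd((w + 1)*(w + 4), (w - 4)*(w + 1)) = w + 1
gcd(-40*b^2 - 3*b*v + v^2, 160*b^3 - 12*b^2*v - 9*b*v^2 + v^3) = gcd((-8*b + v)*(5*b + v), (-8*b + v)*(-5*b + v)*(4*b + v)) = -8*b + v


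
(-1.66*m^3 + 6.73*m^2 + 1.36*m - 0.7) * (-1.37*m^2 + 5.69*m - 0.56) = 2.2742*m^5 - 18.6655*m^4 + 37.3601*m^3 + 4.9286*m^2 - 4.7446*m + 0.392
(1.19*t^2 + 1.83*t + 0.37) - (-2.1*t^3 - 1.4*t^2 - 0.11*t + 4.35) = 2.1*t^3 + 2.59*t^2 + 1.94*t - 3.98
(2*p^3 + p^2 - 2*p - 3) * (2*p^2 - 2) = 4*p^5 + 2*p^4 - 8*p^3 - 8*p^2 + 4*p + 6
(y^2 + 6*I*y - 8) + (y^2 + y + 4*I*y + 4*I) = 2*y^2 + y + 10*I*y - 8 + 4*I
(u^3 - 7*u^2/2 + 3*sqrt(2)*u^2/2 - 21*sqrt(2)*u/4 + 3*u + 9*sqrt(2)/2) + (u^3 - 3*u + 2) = 2*u^3 - 7*u^2/2 + 3*sqrt(2)*u^2/2 - 21*sqrt(2)*u/4 + 2 + 9*sqrt(2)/2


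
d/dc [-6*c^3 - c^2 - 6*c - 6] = -18*c^2 - 2*c - 6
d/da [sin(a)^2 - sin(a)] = sin(2*a) - cos(a)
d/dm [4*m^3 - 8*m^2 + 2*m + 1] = 12*m^2 - 16*m + 2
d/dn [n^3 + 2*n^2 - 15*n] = 3*n^2 + 4*n - 15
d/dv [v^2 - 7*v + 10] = 2*v - 7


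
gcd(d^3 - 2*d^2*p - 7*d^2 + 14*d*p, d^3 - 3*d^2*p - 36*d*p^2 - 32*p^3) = 1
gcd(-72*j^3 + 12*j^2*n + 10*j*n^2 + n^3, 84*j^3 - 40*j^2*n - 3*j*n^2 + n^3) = 12*j^2 - 4*j*n - n^2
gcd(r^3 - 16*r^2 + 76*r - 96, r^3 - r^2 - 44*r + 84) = r^2 - 8*r + 12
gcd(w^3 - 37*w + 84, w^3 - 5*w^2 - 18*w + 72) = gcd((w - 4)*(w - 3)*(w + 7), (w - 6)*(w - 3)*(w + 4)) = w - 3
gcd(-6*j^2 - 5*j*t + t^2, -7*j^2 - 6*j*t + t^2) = j + t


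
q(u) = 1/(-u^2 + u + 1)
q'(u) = (2*u - 1)/(-u^2 + u + 1)^2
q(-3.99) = -0.05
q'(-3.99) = -0.03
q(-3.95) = -0.05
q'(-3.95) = -0.03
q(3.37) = -0.14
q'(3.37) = 0.12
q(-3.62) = -0.06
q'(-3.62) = -0.03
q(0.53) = 0.80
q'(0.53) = 0.04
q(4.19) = -0.08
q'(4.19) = 0.05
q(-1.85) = -0.23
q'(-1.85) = -0.26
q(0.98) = 0.98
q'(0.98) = 0.92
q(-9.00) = -0.01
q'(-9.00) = 0.00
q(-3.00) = -0.09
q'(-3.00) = -0.06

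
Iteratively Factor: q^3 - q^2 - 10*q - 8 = (q + 2)*(q^2 - 3*q - 4) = (q + 1)*(q + 2)*(q - 4)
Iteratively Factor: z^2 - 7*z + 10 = (z - 2)*(z - 5)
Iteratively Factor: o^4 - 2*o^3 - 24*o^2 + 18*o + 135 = (o - 5)*(o^3 + 3*o^2 - 9*o - 27) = (o - 5)*(o - 3)*(o^2 + 6*o + 9) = (o - 5)*(o - 3)*(o + 3)*(o + 3)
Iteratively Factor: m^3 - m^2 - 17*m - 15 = (m - 5)*(m^2 + 4*m + 3) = (m - 5)*(m + 3)*(m + 1)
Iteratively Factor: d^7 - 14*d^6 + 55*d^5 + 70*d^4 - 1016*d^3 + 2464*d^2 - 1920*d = (d - 4)*(d^6 - 10*d^5 + 15*d^4 + 130*d^3 - 496*d^2 + 480*d) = (d - 4)*(d - 3)*(d^5 - 7*d^4 - 6*d^3 + 112*d^2 - 160*d) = d*(d - 4)*(d - 3)*(d^4 - 7*d^3 - 6*d^2 + 112*d - 160) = d*(d - 4)^2*(d - 3)*(d^3 - 3*d^2 - 18*d + 40) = d*(d - 4)^2*(d - 3)*(d - 2)*(d^2 - d - 20) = d*(d - 5)*(d - 4)^2*(d - 3)*(d - 2)*(d + 4)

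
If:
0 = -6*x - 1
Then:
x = -1/6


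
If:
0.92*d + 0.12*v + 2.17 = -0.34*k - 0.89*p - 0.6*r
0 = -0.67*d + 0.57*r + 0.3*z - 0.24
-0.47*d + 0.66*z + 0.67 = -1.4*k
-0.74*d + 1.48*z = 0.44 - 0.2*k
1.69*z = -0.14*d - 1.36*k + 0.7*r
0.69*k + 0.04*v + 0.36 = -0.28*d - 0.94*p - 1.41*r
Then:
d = 0.86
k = -0.57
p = -0.79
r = 1.01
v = -22.27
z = 0.80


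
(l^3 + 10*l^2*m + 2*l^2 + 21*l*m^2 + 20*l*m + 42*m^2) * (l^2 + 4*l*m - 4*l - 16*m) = l^5 + 14*l^4*m - 2*l^4 + 61*l^3*m^2 - 28*l^3*m - 8*l^3 + 84*l^2*m^3 - 122*l^2*m^2 - 112*l^2*m - 168*l*m^3 - 488*l*m^2 - 672*m^3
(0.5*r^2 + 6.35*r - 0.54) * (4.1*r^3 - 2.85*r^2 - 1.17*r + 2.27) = 2.05*r^5 + 24.61*r^4 - 20.8965*r^3 - 4.7555*r^2 + 15.0463*r - 1.2258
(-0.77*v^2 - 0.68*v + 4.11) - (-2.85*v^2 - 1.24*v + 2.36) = 2.08*v^2 + 0.56*v + 1.75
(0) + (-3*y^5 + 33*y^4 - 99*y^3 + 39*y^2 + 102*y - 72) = -3*y^5 + 33*y^4 - 99*y^3 + 39*y^2 + 102*y - 72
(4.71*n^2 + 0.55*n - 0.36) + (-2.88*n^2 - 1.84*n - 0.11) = 1.83*n^2 - 1.29*n - 0.47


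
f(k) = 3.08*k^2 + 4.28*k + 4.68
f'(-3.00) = -14.20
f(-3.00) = 19.56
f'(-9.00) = -51.16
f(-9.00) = 215.64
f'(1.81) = 15.43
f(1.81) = 22.52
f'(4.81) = 33.91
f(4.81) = 96.53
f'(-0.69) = 0.03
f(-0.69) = 3.19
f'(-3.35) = -16.36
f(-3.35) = 24.91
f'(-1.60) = -5.58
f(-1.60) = 5.72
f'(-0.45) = 1.51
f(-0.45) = 3.38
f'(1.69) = 14.69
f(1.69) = 20.71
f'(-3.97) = -20.18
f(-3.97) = 36.23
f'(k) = 6.16*k + 4.28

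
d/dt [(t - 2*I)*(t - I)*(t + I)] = 3*t^2 - 4*I*t + 1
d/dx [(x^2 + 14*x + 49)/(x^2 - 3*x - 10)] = (-17*x^2 - 118*x + 7)/(x^4 - 6*x^3 - 11*x^2 + 60*x + 100)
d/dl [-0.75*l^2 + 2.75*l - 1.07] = 2.75 - 1.5*l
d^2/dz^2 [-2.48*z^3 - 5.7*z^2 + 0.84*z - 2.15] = -14.88*z - 11.4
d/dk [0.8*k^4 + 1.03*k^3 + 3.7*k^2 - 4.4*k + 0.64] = 3.2*k^3 + 3.09*k^2 + 7.4*k - 4.4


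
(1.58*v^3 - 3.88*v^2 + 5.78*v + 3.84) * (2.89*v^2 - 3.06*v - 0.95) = 4.5662*v^5 - 16.048*v^4 + 27.076*v^3 - 2.9032*v^2 - 17.2414*v - 3.648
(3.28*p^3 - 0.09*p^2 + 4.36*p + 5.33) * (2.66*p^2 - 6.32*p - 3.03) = 8.7248*p^5 - 20.969*p^4 + 2.228*p^3 - 13.1047*p^2 - 46.8964*p - 16.1499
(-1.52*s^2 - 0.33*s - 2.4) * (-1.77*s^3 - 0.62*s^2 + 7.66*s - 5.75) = 2.6904*s^5 + 1.5265*s^4 - 7.1906*s^3 + 7.7002*s^2 - 16.4865*s + 13.8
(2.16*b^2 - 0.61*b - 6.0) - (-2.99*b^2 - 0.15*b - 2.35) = 5.15*b^2 - 0.46*b - 3.65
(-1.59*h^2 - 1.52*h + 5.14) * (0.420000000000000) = -0.6678*h^2 - 0.6384*h + 2.1588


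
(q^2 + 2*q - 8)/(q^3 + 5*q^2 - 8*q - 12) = (q + 4)/(q^2 + 7*q + 6)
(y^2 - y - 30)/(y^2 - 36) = (y + 5)/(y + 6)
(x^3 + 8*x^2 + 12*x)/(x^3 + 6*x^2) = (x + 2)/x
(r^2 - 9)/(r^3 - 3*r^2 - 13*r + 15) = (r - 3)/(r^2 - 6*r + 5)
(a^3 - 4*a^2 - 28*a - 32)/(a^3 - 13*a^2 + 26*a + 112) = (a + 2)/(a - 7)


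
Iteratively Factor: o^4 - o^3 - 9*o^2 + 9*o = (o - 3)*(o^3 + 2*o^2 - 3*o) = o*(o - 3)*(o^2 + 2*o - 3) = o*(o - 3)*(o - 1)*(o + 3)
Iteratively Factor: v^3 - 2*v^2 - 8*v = (v + 2)*(v^2 - 4*v) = (v - 4)*(v + 2)*(v)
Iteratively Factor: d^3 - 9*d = (d - 3)*(d^2 + 3*d) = (d - 3)*(d + 3)*(d)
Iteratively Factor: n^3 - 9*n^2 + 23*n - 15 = (n - 1)*(n^2 - 8*n + 15) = (n - 5)*(n - 1)*(n - 3)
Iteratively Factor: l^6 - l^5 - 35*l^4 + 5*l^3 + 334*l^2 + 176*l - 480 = (l + 4)*(l^5 - 5*l^4 - 15*l^3 + 65*l^2 + 74*l - 120) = (l + 2)*(l + 4)*(l^4 - 7*l^3 - l^2 + 67*l - 60) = (l - 4)*(l + 2)*(l + 4)*(l^3 - 3*l^2 - 13*l + 15) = (l - 4)*(l - 1)*(l + 2)*(l + 4)*(l^2 - 2*l - 15) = (l - 4)*(l - 1)*(l + 2)*(l + 3)*(l + 4)*(l - 5)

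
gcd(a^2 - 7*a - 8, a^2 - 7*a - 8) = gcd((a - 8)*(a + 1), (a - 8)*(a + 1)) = a^2 - 7*a - 8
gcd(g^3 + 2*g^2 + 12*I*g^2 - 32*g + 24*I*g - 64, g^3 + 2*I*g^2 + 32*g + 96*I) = g + 4*I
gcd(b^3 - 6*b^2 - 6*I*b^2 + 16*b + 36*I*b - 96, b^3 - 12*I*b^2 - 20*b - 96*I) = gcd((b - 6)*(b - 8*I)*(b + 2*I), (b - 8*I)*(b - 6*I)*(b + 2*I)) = b^2 - 6*I*b + 16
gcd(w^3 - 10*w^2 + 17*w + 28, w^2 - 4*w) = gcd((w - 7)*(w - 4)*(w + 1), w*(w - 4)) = w - 4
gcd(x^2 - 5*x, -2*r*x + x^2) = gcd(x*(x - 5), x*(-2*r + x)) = x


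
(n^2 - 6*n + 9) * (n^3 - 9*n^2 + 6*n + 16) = n^5 - 15*n^4 + 69*n^3 - 101*n^2 - 42*n + 144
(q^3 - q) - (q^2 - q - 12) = q^3 - q^2 + 12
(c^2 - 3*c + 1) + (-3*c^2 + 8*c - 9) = -2*c^2 + 5*c - 8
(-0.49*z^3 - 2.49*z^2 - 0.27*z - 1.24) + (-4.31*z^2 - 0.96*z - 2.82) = -0.49*z^3 - 6.8*z^2 - 1.23*z - 4.06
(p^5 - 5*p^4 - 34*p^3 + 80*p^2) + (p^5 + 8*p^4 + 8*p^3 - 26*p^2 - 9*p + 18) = 2*p^5 + 3*p^4 - 26*p^3 + 54*p^2 - 9*p + 18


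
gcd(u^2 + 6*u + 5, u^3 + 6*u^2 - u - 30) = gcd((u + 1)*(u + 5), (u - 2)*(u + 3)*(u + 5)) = u + 5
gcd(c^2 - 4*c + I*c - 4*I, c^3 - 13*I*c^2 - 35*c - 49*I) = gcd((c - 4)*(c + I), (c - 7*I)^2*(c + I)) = c + I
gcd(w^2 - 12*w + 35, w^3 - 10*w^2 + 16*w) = 1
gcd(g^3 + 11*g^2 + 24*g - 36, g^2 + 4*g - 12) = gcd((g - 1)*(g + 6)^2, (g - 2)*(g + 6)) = g + 6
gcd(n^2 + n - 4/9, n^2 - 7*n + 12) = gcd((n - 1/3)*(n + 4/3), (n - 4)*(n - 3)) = 1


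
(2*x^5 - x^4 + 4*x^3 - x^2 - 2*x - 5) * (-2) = -4*x^5 + 2*x^4 - 8*x^3 + 2*x^2 + 4*x + 10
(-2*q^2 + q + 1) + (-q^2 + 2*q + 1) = -3*q^2 + 3*q + 2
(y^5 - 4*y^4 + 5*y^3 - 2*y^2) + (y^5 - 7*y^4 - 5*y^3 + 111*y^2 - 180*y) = 2*y^5 - 11*y^4 + 109*y^2 - 180*y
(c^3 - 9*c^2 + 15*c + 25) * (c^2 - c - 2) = c^5 - 10*c^4 + 22*c^3 + 28*c^2 - 55*c - 50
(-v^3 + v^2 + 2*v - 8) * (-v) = v^4 - v^3 - 2*v^2 + 8*v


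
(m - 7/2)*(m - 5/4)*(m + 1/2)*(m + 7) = m^4 + 11*m^3/4 - 111*m^2/4 + 259*m/16 + 245/16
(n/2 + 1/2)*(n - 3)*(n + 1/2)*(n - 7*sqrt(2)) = n^4/2 - 7*sqrt(2)*n^3/2 - 3*n^3/4 - 2*n^2 + 21*sqrt(2)*n^2/4 - 3*n/4 + 14*sqrt(2)*n + 21*sqrt(2)/4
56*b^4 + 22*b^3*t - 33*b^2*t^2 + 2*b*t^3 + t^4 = (-4*b + t)*(-2*b + t)*(b + t)*(7*b + t)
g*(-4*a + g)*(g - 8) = -4*a*g^2 + 32*a*g + g^3 - 8*g^2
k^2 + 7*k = k*(k + 7)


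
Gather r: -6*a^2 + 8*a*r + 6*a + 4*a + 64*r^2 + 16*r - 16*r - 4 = -6*a^2 + 8*a*r + 10*a + 64*r^2 - 4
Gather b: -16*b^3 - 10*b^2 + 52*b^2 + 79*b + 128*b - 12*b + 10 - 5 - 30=-16*b^3 + 42*b^2 + 195*b - 25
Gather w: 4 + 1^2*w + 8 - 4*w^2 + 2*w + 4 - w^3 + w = -w^3 - 4*w^2 + 4*w + 16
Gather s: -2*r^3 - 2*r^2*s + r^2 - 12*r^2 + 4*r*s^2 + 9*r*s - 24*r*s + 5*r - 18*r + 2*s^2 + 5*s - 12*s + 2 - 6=-2*r^3 - 11*r^2 - 13*r + s^2*(4*r + 2) + s*(-2*r^2 - 15*r - 7) - 4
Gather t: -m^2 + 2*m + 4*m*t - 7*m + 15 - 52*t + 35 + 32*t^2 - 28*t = -m^2 - 5*m + 32*t^2 + t*(4*m - 80) + 50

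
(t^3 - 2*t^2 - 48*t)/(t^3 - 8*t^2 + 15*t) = (t^2 - 2*t - 48)/(t^2 - 8*t + 15)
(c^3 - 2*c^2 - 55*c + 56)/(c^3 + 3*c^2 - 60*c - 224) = (c - 1)/(c + 4)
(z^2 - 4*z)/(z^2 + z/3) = 3*(z - 4)/(3*z + 1)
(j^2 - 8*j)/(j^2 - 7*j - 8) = j/(j + 1)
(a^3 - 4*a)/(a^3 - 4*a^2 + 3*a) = (a^2 - 4)/(a^2 - 4*a + 3)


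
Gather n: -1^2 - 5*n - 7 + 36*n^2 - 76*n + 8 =36*n^2 - 81*n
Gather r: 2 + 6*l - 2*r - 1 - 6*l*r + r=6*l + r*(-6*l - 1) + 1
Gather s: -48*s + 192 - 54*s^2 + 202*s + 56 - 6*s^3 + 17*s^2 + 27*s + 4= -6*s^3 - 37*s^2 + 181*s + 252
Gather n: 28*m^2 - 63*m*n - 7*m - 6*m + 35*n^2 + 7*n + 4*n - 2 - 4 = 28*m^2 - 13*m + 35*n^2 + n*(11 - 63*m) - 6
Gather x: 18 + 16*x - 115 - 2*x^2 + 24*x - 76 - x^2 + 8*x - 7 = -3*x^2 + 48*x - 180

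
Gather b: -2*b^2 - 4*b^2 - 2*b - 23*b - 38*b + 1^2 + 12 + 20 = -6*b^2 - 63*b + 33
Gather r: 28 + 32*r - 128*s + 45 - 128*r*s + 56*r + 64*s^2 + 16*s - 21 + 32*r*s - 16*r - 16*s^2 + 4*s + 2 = r*(72 - 96*s) + 48*s^2 - 108*s + 54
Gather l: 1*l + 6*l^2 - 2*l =6*l^2 - l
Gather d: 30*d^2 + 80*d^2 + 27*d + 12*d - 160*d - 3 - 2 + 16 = 110*d^2 - 121*d + 11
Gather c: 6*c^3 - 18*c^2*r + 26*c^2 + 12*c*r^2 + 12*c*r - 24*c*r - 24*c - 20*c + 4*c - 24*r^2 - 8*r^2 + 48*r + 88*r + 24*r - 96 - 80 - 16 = 6*c^3 + c^2*(26 - 18*r) + c*(12*r^2 - 12*r - 40) - 32*r^2 + 160*r - 192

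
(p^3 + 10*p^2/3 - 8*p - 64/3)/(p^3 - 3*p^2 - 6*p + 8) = (3*p^2 + 4*p - 32)/(3*(p^2 - 5*p + 4))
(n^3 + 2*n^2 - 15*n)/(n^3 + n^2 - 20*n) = (n - 3)/(n - 4)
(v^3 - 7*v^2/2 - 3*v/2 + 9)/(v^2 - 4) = (2*v^2 - 3*v - 9)/(2*(v + 2))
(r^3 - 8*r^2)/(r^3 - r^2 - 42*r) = r*(8 - r)/(-r^2 + r + 42)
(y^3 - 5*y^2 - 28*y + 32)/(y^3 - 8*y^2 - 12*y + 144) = (y^2 - 9*y + 8)/(y^2 - 12*y + 36)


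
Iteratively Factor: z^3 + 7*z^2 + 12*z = (z)*(z^2 + 7*z + 12) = z*(z + 4)*(z + 3)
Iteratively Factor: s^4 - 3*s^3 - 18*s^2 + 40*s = (s)*(s^3 - 3*s^2 - 18*s + 40) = s*(s - 5)*(s^2 + 2*s - 8) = s*(s - 5)*(s + 4)*(s - 2)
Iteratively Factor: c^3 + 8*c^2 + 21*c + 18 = (c + 3)*(c^2 + 5*c + 6) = (c + 2)*(c + 3)*(c + 3)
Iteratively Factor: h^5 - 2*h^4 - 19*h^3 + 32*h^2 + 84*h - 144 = (h - 4)*(h^4 + 2*h^3 - 11*h^2 - 12*h + 36) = (h - 4)*(h - 2)*(h^3 + 4*h^2 - 3*h - 18) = (h - 4)*(h - 2)^2*(h^2 + 6*h + 9) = (h - 4)*(h - 2)^2*(h + 3)*(h + 3)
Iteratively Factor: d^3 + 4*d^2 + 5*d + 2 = (d + 1)*(d^2 + 3*d + 2) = (d + 1)^2*(d + 2)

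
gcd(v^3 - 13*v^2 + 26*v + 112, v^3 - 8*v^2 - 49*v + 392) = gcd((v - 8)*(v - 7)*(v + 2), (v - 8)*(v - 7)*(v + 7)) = v^2 - 15*v + 56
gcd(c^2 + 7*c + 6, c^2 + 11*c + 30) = c + 6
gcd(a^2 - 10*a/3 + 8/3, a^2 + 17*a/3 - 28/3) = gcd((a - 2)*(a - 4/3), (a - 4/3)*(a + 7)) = a - 4/3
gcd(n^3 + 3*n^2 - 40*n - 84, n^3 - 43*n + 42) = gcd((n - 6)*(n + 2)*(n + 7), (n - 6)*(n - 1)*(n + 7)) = n^2 + n - 42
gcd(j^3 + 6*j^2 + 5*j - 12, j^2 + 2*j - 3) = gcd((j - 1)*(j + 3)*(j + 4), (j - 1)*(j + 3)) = j^2 + 2*j - 3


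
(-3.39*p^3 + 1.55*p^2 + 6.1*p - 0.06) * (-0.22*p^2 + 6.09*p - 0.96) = 0.7458*p^5 - 20.9861*p^4 + 11.3519*p^3 + 35.6742*p^2 - 6.2214*p + 0.0576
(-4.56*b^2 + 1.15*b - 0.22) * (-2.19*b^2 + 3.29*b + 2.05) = 9.9864*b^4 - 17.5209*b^3 - 5.0827*b^2 + 1.6337*b - 0.451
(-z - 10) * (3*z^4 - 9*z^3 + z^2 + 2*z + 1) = -3*z^5 - 21*z^4 + 89*z^3 - 12*z^2 - 21*z - 10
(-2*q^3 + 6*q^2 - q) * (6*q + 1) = -12*q^4 + 34*q^3 - q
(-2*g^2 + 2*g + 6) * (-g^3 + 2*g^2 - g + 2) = 2*g^5 - 6*g^4 + 6*g^2 - 2*g + 12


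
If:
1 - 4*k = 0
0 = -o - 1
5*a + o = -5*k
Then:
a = -1/20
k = 1/4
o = -1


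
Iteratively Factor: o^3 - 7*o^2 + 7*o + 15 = (o - 3)*(o^2 - 4*o - 5) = (o - 3)*(o + 1)*(o - 5)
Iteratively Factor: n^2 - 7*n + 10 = (n - 2)*(n - 5)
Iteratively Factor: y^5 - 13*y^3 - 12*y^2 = (y + 3)*(y^4 - 3*y^3 - 4*y^2) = (y + 1)*(y + 3)*(y^3 - 4*y^2) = (y - 4)*(y + 1)*(y + 3)*(y^2) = y*(y - 4)*(y + 1)*(y + 3)*(y)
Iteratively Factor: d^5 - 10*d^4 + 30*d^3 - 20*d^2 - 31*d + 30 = (d - 3)*(d^4 - 7*d^3 + 9*d^2 + 7*d - 10) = (d - 3)*(d + 1)*(d^3 - 8*d^2 + 17*d - 10) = (d - 3)*(d - 1)*(d + 1)*(d^2 - 7*d + 10) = (d - 3)*(d - 2)*(d - 1)*(d + 1)*(d - 5)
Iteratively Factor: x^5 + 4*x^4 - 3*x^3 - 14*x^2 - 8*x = (x - 2)*(x^4 + 6*x^3 + 9*x^2 + 4*x) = x*(x - 2)*(x^3 + 6*x^2 + 9*x + 4) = x*(x - 2)*(x + 4)*(x^2 + 2*x + 1) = x*(x - 2)*(x + 1)*(x + 4)*(x + 1)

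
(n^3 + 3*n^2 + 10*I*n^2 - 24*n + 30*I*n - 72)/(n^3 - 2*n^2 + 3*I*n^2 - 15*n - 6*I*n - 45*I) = (n^2 + 10*I*n - 24)/(n^2 + n*(-5 + 3*I) - 15*I)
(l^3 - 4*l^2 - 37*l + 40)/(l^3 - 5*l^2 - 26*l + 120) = (l^2 - 9*l + 8)/(l^2 - 10*l + 24)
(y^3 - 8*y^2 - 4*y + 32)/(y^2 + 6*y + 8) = (y^2 - 10*y + 16)/(y + 4)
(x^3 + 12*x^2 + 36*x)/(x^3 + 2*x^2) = (x^2 + 12*x + 36)/(x*(x + 2))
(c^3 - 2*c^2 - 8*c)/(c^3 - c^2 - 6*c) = (c - 4)/(c - 3)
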